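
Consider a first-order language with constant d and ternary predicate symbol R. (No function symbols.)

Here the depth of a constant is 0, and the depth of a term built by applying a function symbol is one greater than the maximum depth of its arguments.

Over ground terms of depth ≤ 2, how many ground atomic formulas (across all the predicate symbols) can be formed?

1

First count ground terms of depth ≤ 2.
With no function symbols every ground term is a constant, so there is exactly 1 ground term at every depth bound.
N_0 = 1
N_1 = 1
N_2 = 1
So |H| = 1.
For each predicate symbol, the number of ground atoms is |H| raised to its arity; summing:
  R: 1^3 = 1
Total ground atoms: 1.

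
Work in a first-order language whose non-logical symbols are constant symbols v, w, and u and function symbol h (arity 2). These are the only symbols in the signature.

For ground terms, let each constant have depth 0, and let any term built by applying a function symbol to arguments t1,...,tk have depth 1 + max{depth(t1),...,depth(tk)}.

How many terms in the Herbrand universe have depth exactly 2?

Let N_k = |{terms of depth ≤ k}|. Then N_0 = 3 and N_k = 3 + N_{k-1}^2 for k ≥ 1 (one summand per function symbol, arity giving the exponent).
N_0 = 3
N_1 = 3 + 3^2 = 12
N_2 = 3 + 12^2 = 147
Terms of depth exactly 2: N_2 − N_1 = 147 − 12 = 135.

135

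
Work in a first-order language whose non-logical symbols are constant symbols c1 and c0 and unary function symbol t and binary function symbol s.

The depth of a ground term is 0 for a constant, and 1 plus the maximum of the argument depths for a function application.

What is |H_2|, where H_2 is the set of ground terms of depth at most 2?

If N_k denotes the number of depth-≤k ground terms, the 2 constants give N_0 = 2, and each function symbol of arity r contributes N_{k-1}^r new terms at level k: N_k = 2 + N_{k-1} + N_{k-1}^2.
N_0 = 2
N_1 = 2 + 2 + 2^2 = 8
N_2 = 2 + 8 + 8^2 = 74

74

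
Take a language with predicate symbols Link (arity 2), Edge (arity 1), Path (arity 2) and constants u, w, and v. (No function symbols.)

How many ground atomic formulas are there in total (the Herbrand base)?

21

With no function symbols, the Herbrand universe is just the 3 constants.
Ground atoms per predicate: Link: 3^2 = 9, Edge: 3, Path: 3^2 = 9.
Herbrand base size = 9 + 3 + 9 = 21.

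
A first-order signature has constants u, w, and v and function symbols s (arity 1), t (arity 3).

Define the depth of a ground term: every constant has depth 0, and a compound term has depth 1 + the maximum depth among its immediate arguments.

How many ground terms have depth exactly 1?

30

Write N_k for the number of ground terms of depth ≤ k. A term of depth ≤ k is either a constant or a function symbol applied to arguments of depth ≤ k−1, so N_k = 3 + N_{k-1} + N_{k-1}^3.
N_0 = 3
N_1 = 3 + 3 + 3^3 = 33
Terms of depth exactly 1: N_1 − N_0 = 33 − 3 = 30.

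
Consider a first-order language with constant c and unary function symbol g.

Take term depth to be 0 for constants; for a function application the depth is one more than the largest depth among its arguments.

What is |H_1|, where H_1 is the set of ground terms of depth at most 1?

Let N_k = |{terms of depth ≤ k}|. Then N_0 = 1 and N_k = 1 + N_{k-1} for k ≥ 1 (one summand per function symbol, arity giving the exponent).
N_0 = 1
N_1 = 1 + 1 = 2
Explicitly: c, g(c).

2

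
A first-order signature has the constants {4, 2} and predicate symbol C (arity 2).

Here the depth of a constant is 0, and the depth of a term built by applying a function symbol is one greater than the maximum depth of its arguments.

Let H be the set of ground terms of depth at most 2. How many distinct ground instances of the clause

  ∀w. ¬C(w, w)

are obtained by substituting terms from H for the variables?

Ground terms of depth ≤ 2:
  With no function symbols every ground term is a constant, so there are exactly 2 ground terms at every depth bound.
  N_0 = 2
  N_1 = 2
  N_2 = 2
  Explicitly: 4, 2.
So there are 2 ground terms available for substitution.
There is 1 variable to instantiate (w),  occurring in at least one literal, so different choices give different ground instances.
Number of ground instances = 2.

2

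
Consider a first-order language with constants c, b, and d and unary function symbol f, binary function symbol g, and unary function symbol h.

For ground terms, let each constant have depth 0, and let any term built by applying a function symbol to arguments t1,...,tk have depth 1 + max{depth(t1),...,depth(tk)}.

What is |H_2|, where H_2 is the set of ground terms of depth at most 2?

If N_k denotes the number of depth-≤k ground terms, the 3 constants give N_0 = 3, and each function symbol of arity r contributes N_{k-1}^r new terms at level k: N_k = 3 + N_{k-1} + N_{k-1}^2 + N_{k-1}.
N_0 = 3
N_1 = 3 + 3 + 3^2 + 3 = 18
N_2 = 3 + 18 + 18^2 + 18 = 363

363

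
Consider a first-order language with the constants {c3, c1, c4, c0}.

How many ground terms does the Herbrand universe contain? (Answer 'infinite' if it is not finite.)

There are no function symbols, so every ground term is one of the 4 constants.
The Herbrand universe is {c3, c1, c4, c0}, which is finite with 4 elements.

4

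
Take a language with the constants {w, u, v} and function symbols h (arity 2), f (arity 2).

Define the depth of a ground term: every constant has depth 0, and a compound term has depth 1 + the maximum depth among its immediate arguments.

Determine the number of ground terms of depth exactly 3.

1565568

Write N_k for the number of ground terms of depth ≤ k. A term of depth ≤ k is either a constant or a function symbol applied to arguments of depth ≤ k−1, so N_k = 3 + N_{k-1}^2 + N_{k-1}^2.
N_0 = 3
N_1 = 3 + 3^2 + 3^2 = 21
N_2 = 3 + 21^2 + 21^2 = 885
N_3 = 3 + 885^2 + 885^2 = 1566453
Terms of depth exactly 3: N_3 − N_2 = 1566453 − 885 = 1565568.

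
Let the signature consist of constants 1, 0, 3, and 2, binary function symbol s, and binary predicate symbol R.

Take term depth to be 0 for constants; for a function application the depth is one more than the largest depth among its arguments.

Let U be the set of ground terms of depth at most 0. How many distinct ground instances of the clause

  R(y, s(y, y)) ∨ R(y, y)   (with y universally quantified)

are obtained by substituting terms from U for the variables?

4

Ground terms of depth ≤ 0:
  Let N_k count ground terms of depth at most k. Each non-constant term of depth ≤ k is some function symbol applied to depth-≤(k−1) arguments, giving N_k = 4 + N_{k-1}^2.
  N_0 = 4
So there are 4 ground terms available for substitution.
There is 1 variable to instantiate (y),  occurring in at least one literal, so different choices give different ground instances.
Number of ground instances = 4.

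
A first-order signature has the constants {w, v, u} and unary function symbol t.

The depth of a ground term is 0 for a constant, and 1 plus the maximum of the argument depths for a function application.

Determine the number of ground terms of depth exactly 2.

3

Write N_k for the number of ground terms of depth ≤ k. A term of depth ≤ k is either a constant or a function symbol applied to arguments of depth ≤ k−1, so N_k = 3 + N_{k-1}.
N_0 = 3
N_1 = 3 + 3 = 6
N_2 = 3 + 6 = 9
Terms of depth exactly 2: N_2 − N_1 = 9 − 6 = 3.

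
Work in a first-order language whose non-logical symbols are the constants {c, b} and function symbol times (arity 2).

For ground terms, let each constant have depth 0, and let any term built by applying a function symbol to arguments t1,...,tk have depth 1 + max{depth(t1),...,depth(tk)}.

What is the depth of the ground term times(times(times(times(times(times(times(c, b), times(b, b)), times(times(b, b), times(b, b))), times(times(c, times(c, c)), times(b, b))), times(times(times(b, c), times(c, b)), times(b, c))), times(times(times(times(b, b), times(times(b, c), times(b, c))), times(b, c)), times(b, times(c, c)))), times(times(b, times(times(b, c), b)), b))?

7

depth(times(c, b)) = 1 + max(0, 0) = 1
depth(times(b, b)) = 1 + max(0, 0) = 1
depth(times(times(c, b), times(b, b))) = 1 + max(1, 1) = 2
depth(times(times(b, b), times(b, b))) = 1 + max(1, 1) = 2
depth(times(times(times(c, b), times(b, b)), times(times(b, b), times(b, b)))) = 1 + max(2, 2) = 3
depth(times(c, c)) = 1 + max(0, 0) = 1
depth(times(c, times(c, c))) = 1 + max(0, 1) = 2
depth(times(times(c, times(c, c)), times(b, b))) = 1 + max(2, 1) = 3
depth(times(times(times(times(c, b), times(b, b)), times(times(b, b), times(b, b))), times(times(c, times(c, c)), times(b, b)))) = 1 + max(3, 3) = 4
depth(times(b, c)) = 1 + max(0, 0) = 1
depth(times(times(b, c), times(c, b))) = 1 + max(1, 1) = 2
depth(times(times(times(b, c), times(c, b)), times(b, c))) = 1 + max(2, 1) = 3
depth(times(times(times(times(times(c, b), times(b, b)), times(times(b, b), times(b, b))), times(times(c, times(c, c)), times(b, b))), times(times(times(b, c), times(c, b)), times(b, c)))) = 1 + max(4, 3) = 5
depth(times(times(b, c), times(b, c))) = 1 + max(1, 1) = 2
depth(times(times(b, b), times(times(b, c), times(b, c)))) = 1 + max(1, 2) = 3
depth(times(times(times(b, b), times(times(b, c), times(b, c))), times(b, c))) = 1 + max(3, 1) = 4
depth(times(b, times(c, c))) = 1 + max(0, 1) = 2
depth(times(times(times(times(b, b), times(times(b, c), times(b, c))), times(b, c)), times(b, times(c, c)))) = 1 + max(4, 2) = 5
depth(times(times(times(times(times(times(c, b), times(b, b)), times(times(b, b), times(b, b))), times(times(c, times(c, c)), times(b, b))), times(times(times(b, c), times(c, b)), times(b, c))), times(times(times(times(b, b), times(times(b, c), times(b, c))), times(b, c)), times(b, times(c, c))))) = 1 + max(5, 5) = 6
depth(times(times(b, c), b)) = 1 + max(1, 0) = 2
depth(times(b, times(times(b, c), b))) = 1 + max(0, 2) = 3
depth(times(times(b, times(times(b, c), b)), b)) = 1 + max(3, 0) = 4
depth(times(times(times(times(times(times(times(c, b), times(b, b)), times(times(b, b), times(b, b))), times(times(c, times(c, c)), times(b, b))), times(times(times(b, c), times(c, b)), times(b, c))), times(times(times(times(b, b), times(times(b, c), times(b, c))), times(b, c)), times(b, times(c, c)))), times(times(b, times(times(b, c), b)), b))) = 1 + max(6, 4) = 7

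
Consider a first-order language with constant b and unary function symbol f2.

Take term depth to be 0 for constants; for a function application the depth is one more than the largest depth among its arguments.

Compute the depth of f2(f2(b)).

depth(f2(b)) = 1 + depth(b) = 1 + 0 = 1
depth(f2(f2(b))) = 1 + depth(f2(b)) = 1 + 1 = 2

2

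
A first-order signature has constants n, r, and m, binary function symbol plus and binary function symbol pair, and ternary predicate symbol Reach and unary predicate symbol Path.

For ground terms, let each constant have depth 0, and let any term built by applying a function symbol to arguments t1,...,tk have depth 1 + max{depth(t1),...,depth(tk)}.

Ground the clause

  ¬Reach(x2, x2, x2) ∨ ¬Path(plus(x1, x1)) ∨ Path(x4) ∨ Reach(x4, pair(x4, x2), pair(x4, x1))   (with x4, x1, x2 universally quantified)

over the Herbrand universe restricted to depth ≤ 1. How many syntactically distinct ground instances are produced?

9261

Ground terms of depth ≤ 1:
  Count level by level. With function symbols plus/2, pair/2, the terms of depth ≤ k are the 3 constants together with each function applied to depth-≤(k−1) tuples, so N_k = 3 + N_{k-1}^2 + N_{k-1}^2.
  N_0 = 3
  N_1 = 3 + 3^2 + 3^2 = 21
So there are 21 ground terms available for substitution.
The clause has 3 distinct variables (x4, x1, x2), each appearing in the body. In the free term algebra distinct substitutions yield syntactically distinct ground instances.
Number of ground instances = 21^3 = 9261.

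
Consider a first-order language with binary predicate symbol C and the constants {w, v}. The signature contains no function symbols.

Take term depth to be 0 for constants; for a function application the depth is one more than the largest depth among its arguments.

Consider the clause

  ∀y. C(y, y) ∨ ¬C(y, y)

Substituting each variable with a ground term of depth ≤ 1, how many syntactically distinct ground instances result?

Ground terms of depth ≤ 1:
  With no function symbols every ground term is a constant, so there are exactly 2 ground terms at every depth bound.
  N_0 = 2
  N_1 = 2
  Explicitly: w, v.
So there are 2 ground terms available for substitution.
The variable y ranges independently over the available ground terms, and distinct assignments produce distinct instances.
Number of ground instances = 2.

2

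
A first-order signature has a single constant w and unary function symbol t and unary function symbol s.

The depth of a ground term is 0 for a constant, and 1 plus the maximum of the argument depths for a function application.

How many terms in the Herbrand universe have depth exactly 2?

4

If N_k denotes the number of depth-≤k ground terms, the 1 constant gives N_0 = 1, and each function symbol of arity r contributes N_{k-1}^r new terms at level k: N_k = 1 + N_{k-1} + N_{k-1}.
N_0 = 1
N_1 = 1 + 1 + 1 = 3
N_2 = 1 + 3 + 3 = 7
Terms of depth exactly 2: N_2 − N_1 = 7 − 3 = 4.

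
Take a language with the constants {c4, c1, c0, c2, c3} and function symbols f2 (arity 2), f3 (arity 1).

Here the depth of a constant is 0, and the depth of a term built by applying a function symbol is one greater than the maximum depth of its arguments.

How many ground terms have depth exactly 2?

Write N_k for the number of ground terms of depth ≤ k. A term of depth ≤ k is either a constant or a function symbol applied to arguments of depth ≤ k−1, so N_k = 5 + N_{k-1}^2 + N_{k-1}.
N_0 = 5
N_1 = 5 + 5^2 + 5 = 35
N_2 = 5 + 35^2 + 35 = 1265
Terms of depth exactly 2: N_2 − N_1 = 1265 − 35 = 1230.

1230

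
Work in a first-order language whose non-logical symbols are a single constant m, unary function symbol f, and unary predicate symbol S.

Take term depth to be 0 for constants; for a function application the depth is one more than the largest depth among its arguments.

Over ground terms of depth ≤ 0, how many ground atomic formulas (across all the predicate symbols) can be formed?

First count ground terms of depth ≤ 0.
Let N_k = |{terms of depth ≤ k}|. Then N_0 = 1 and N_k = 1 + N_{k-1} for k ≥ 1 (one summand per function symbol, arity giving the exponent).
N_0 = 1
So |H| = 1.
Each predicate of arity r yields |H|^r ground atoms (one per choice of an r-tuple from H):
  S: 1
Total ground atoms: 1.

1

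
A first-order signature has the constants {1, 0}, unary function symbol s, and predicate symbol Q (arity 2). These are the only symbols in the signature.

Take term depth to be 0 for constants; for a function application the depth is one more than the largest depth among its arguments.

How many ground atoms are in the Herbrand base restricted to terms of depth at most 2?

First count ground terms of depth ≤ 2.
Let N_k count ground terms of depth at most k. Each non-constant term of depth ≤ k is some function symbol applied to depth-≤(k−1) arguments, giving N_k = 2 + N_{k-1}.
N_0 = 2
N_1 = 2 + 2 = 4
N_2 = 2 + 4 = 6
Explicitly: 1, 0, s(1), s(0), s(s(1)), s(s(0)).
So |H| = 6.
Ground atoms are formed by filling each argument slot of a predicate with a term from H, so an r-ary predicate gives |H|^r atoms:
  Q: 6^2 = 36
Total ground atoms: 36.

36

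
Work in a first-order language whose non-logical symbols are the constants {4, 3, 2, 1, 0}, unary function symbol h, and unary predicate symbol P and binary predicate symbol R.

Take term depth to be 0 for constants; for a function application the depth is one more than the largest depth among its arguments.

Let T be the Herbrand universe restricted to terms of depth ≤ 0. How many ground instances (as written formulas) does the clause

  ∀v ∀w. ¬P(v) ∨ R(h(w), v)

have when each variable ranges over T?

25

Ground terms of depth ≤ 0:
  Count level by level. With function symbols h/1, the terms of depth ≤ k are the 5 constants together with each function applied to depth-≤(k−1) tuples, so N_k = 5 + N_{k-1}.
  N_0 = 5
So there are 5 ground terms available for substitution.
There are 2 variables to instantiate (v, w), each occurring in at least one literal, so different choices give different ground instances.
Number of ground instances = 5^2 = 25.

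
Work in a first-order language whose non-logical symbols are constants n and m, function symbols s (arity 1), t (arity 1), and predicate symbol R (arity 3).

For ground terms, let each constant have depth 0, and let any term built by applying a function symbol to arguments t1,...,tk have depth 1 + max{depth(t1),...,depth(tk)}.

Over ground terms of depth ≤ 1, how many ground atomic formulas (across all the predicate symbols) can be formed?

First count ground terms of depth ≤ 1.
Let N_k count ground terms of depth at most k. Each non-constant term of depth ≤ k is some function symbol applied to depth-≤(k−1) arguments, giving N_k = 2 + N_{k-1} + N_{k-1}.
N_0 = 2
N_1 = 2 + 2 + 2 = 6
Explicitly: n, m, s(n), s(m), t(n), t(m).
So |H| = 6.
Ground atoms are formed by filling each argument slot of a predicate with a term from H, so an r-ary predicate gives |H|^r atoms:
  R: 6^3 = 216
Total ground atoms: 216.

216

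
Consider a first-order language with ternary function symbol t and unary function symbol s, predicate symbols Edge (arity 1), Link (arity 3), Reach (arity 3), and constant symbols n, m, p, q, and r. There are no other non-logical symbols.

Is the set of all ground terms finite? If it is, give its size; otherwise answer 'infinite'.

infinite

The signature has at least one function symbol (t, arity 3) and at least one constant (n).
Iterating t gives infinitely many distinct ground terms: n, t(n, n, n), t(t(n, n, n), t(n, n, n), t(n, n, n)), ...
So the Herbrand universe is infinite.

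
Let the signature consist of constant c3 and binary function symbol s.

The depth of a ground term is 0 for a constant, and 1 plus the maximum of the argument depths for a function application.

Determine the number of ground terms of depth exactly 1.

1

Let N_k count ground terms of depth at most k. Each non-constant term of depth ≤ k is some function symbol applied to depth-≤(k−1) arguments, giving N_k = 1 + N_{k-1}^2.
N_0 = 1
N_1 = 1 + 1^2 = 2
Terms of depth exactly 1: N_1 − N_0 = 2 − 1 = 1.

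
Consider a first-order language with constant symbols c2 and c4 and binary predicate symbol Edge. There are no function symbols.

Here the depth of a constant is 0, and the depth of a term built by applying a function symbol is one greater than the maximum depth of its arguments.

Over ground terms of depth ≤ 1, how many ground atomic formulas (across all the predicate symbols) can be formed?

4

First count ground terms of depth ≤ 1.
With no function symbols every ground term is a constant, so there are exactly 2 ground terms at every depth bound.
N_0 = 2
N_1 = 2
Explicitly: c2, c4.
So |H| = 2.
Each predicate of arity r yields |H|^r ground atoms (one per choice of an r-tuple from H):
  Edge: 2^2 = 4
Total ground atoms: 4.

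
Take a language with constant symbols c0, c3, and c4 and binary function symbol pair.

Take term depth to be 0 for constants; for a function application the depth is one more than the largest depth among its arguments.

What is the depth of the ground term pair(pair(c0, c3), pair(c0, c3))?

depth(pair(c0, c3)) = 1 + max(0, 0) = 1
depth(pair(pair(c0, c3), pair(c0, c3))) = 1 + max(1, 1) = 2

2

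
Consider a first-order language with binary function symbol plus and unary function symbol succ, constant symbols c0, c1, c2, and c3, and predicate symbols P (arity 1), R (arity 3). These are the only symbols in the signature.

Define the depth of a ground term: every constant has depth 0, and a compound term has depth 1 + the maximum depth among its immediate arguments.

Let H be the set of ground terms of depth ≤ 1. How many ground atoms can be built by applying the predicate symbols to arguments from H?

First count ground terms of depth ≤ 1.
Let N_k = |{terms of depth ≤ k}|. Then N_0 = 4 and N_k = 4 + N_{k-1}^2 + N_{k-1} for k ≥ 1 (one summand per function symbol, arity giving the exponent).
N_0 = 4
N_1 = 4 + 4^2 + 4 = 24
So |H| = 24.
Each predicate of arity r yields |H|^r ground atoms (one per choice of an r-tuple from H):
  P: 24;  R: 24^3 = 13824
Total ground atoms: 24 + 13824 = 13848.

13848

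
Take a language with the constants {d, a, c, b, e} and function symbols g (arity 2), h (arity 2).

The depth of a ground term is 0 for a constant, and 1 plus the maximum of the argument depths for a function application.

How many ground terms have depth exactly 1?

Let N_k count ground terms of depth at most k. Each non-constant term of depth ≤ k is some function symbol applied to depth-≤(k−1) arguments, giving N_k = 5 + N_{k-1}^2 + N_{k-1}^2.
N_0 = 5
N_1 = 5 + 5^2 + 5^2 = 55
Terms of depth exactly 1: N_1 − N_0 = 55 − 5 = 50.

50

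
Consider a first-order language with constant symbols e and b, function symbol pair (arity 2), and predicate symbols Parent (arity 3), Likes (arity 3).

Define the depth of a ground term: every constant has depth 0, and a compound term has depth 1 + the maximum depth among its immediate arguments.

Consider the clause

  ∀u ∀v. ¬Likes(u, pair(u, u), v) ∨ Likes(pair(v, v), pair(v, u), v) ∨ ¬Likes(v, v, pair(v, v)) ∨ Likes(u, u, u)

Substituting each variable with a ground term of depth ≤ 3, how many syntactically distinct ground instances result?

2090916

Ground terms of depth ≤ 3:
  If N_k denotes the number of depth-≤k ground terms, the 2 constants give N_0 = 2, and each function symbol of arity r contributes N_{k-1}^r new terms at level k: N_k = 2 + N_{k-1}^2.
  N_0 = 2
  N_1 = 2 + 2^2 = 6
  N_2 = 2 + 6^2 = 38
  N_3 = 2 + 38^2 = 1446
So there are 1446 ground terms available for substitution.
The body mentions every one of the 2 quantified variables; since ground terms form a free algebra, no two substitutions collapse to the same formula.
Number of ground instances = 1446^2 = 2090916.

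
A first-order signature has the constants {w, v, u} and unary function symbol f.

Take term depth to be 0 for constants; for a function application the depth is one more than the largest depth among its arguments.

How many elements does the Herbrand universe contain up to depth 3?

12

Count level by level. With function symbols f/1, the terms of depth ≤ k are the 3 constants together with each function applied to depth-≤(k−1) tuples, so N_k = 3 + N_{k-1}.
N_0 = 3
N_1 = 3 + 3 = 6
N_2 = 3 + 6 = 9
N_3 = 3 + 9 = 12
Explicitly: w, v, u, f(w), f(v), f(u), f(f(w)), f(f(v)), f(f(u)), f(f(f(w))), f(f(f(v))), f(f(f(u))).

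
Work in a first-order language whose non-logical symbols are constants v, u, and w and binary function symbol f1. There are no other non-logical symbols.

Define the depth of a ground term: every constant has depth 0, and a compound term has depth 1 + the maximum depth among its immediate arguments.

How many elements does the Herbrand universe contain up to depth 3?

21612

If N_k denotes the number of depth-≤k ground terms, the 3 constants give N_0 = 3, and each function symbol of arity r contributes N_{k-1}^r new terms at level k: N_k = 3 + N_{k-1}^2.
N_0 = 3
N_1 = 3 + 3^2 = 12
N_2 = 3 + 12^2 = 147
N_3 = 3 + 147^2 = 21612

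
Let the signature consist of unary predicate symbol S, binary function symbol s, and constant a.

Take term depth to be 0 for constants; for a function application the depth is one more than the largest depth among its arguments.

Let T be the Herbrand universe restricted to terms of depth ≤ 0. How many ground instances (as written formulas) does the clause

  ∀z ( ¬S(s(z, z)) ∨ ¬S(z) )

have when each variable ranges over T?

1

Ground terms of depth ≤ 0:
  Let N_k = |{terms of depth ≤ k}|. Then N_0 = 1 and N_k = 1 + N_{k-1}^2 for k ≥ 1 (one summand per function symbol, arity giving the exponent).
  N_0 = 1
So there is exactly 1 ground term available for substitution.
The clause has 1 distinct variable (z), which appears in the body. In the free term algebra distinct substitutions yield syntactically distinct ground instances.
Number of ground instances = 1.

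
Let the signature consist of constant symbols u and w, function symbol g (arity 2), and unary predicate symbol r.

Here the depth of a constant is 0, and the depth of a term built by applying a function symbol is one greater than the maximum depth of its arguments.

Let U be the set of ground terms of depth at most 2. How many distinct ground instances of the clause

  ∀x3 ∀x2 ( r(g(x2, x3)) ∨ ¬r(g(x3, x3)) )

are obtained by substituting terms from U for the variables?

Ground terms of depth ≤ 2:
  Count level by level. With function symbols g/2, the terms of depth ≤ k are the 2 constants together with each function applied to depth-≤(k−1) tuples, so N_k = 2 + N_{k-1}^2.
  N_0 = 2
  N_1 = 2 + 2^2 = 6
  N_2 = 2 + 6^2 = 38
So there are 38 ground terms available for substitution.
The body mentions every one of the 2 quantified variables; since ground terms form a free algebra, no two substitutions collapse to the same formula.
Number of ground instances = 38^2 = 1444.

1444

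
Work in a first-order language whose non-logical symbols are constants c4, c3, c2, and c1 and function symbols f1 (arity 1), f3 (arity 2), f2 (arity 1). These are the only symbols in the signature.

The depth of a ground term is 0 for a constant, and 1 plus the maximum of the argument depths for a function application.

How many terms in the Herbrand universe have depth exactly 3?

713184

Let N_k count ground terms of depth at most k. Each non-constant term of depth ≤ k is some function symbol applied to depth-≤(k−1) arguments, giving N_k = 4 + N_{k-1} + N_{k-1}^2 + N_{k-1}.
N_0 = 4
N_1 = 4 + 4 + 4^2 + 4 = 28
N_2 = 4 + 28 + 28^2 + 28 = 844
N_3 = 4 + 844 + 844^2 + 844 = 714028
Terms of depth exactly 3: N_3 − N_2 = 714028 − 844 = 713184.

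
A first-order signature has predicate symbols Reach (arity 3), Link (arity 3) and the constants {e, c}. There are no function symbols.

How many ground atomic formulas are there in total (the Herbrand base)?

16

With no function symbols, the Herbrand universe is just the 2 constants.
Ground atoms per predicate: Reach: 2^3 = 8, Link: 2^3 = 8.
Herbrand base size = 8 + 8 = 16.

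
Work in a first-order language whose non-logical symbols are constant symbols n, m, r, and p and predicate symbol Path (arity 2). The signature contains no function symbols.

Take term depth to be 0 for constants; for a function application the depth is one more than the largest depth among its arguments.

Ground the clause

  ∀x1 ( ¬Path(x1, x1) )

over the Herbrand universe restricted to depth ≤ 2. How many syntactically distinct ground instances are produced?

4

Ground terms of depth ≤ 2:
  With no function symbols every ground term is a constant, so there are exactly 4 ground terms at every depth bound.
  N_0 = 4
  N_1 = 4
  N_2 = 4
  Explicitly: n, m, r, p.
So there are 4 ground terms available for substitution.
The body mentions the single quantified variable x1; since ground terms form a free algebra, no two substitutions collapse to the same formula.
Number of ground instances = 4.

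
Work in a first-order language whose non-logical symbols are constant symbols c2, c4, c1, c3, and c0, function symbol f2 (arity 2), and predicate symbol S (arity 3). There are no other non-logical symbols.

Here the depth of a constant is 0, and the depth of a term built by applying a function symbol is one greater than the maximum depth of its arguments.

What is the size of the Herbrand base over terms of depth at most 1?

First count ground terms of depth ≤ 1.
Let N_k count ground terms of depth at most k. Each non-constant term of depth ≤ k is some function symbol applied to depth-≤(k−1) arguments, giving N_k = 5 + N_{k-1}^2.
N_0 = 5
N_1 = 5 + 5^2 = 30
So |H| = 30.
Each predicate of arity r yields |H|^r ground atoms (one per choice of an r-tuple from H):
  S: 30^3 = 27000
Total ground atoms: 27000.

27000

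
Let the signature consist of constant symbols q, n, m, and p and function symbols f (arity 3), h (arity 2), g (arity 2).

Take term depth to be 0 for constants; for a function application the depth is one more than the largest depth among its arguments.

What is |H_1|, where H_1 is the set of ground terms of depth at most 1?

100

Let N_k = |{terms of depth ≤ k}|. Then N_0 = 4 and N_k = 4 + N_{k-1}^3 + N_{k-1}^2 + N_{k-1}^2 for k ≥ 1 (one summand per function symbol, arity giving the exponent).
N_0 = 4
N_1 = 4 + 4^3 + 4^2 + 4^2 = 100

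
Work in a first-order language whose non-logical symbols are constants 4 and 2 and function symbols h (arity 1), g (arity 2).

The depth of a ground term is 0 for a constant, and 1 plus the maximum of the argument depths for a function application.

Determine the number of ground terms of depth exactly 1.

Write N_k for the number of ground terms of depth ≤ k. A term of depth ≤ k is either a constant or a function symbol applied to arguments of depth ≤ k−1, so N_k = 2 + N_{k-1} + N_{k-1}^2.
N_0 = 2
N_1 = 2 + 2 + 2^2 = 8
Terms of depth exactly 1: N_1 − N_0 = 8 − 2 = 6.

6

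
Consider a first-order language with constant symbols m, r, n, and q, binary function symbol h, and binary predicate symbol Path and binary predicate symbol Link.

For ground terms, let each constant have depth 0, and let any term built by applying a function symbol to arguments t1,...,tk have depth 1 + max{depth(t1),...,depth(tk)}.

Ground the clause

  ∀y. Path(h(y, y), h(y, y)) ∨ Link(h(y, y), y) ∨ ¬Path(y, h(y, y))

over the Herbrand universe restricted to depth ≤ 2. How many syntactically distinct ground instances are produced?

404

Ground terms of depth ≤ 2:
  Let N_k count ground terms of depth at most k. Each non-constant term of depth ≤ k is some function symbol applied to depth-≤(k−1) arguments, giving N_k = 4 + N_{k-1}^2.
  N_0 = 4
  N_1 = 4 + 4^2 = 20
  N_2 = 4 + 20^2 = 404
So there are 404 ground terms available for substitution.
The clause has 1 distinct variable (y), which appears in the body. In the free term algebra distinct substitutions yield syntactically distinct ground instances.
Number of ground instances = 404.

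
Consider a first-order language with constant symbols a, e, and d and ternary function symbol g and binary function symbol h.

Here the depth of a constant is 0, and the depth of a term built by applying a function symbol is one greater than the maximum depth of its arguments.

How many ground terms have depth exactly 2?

60804

Write N_k for the number of ground terms of depth ≤ k. A term of depth ≤ k is either a constant or a function symbol applied to arguments of depth ≤ k−1, so N_k = 3 + N_{k-1}^3 + N_{k-1}^2.
N_0 = 3
N_1 = 3 + 3^3 + 3^2 = 39
N_2 = 3 + 39^3 + 39^2 = 60843
Terms of depth exactly 2: N_2 − N_1 = 60843 − 39 = 60804.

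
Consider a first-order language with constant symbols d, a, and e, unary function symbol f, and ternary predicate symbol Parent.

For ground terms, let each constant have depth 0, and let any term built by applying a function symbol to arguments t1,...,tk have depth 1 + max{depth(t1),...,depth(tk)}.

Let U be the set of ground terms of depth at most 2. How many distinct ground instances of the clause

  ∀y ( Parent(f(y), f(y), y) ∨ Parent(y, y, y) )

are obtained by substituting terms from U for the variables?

Ground terms of depth ≤ 2:
  Write N_k for the number of ground terms of depth ≤ k. A term of depth ≤ k is either a constant or a function symbol applied to arguments of depth ≤ k−1, so N_k = 3 + N_{k-1}.
  N_0 = 3
  N_1 = 3 + 3 = 6
  N_2 = 3 + 6 = 9
  Explicitly: d, a, e, f(d), f(a), f(e), f(f(d)), f(f(a)), f(f(e)).
So there are 9 ground terms available for substitution.
The variable y ranges independently over the available ground terms, and distinct assignments produce distinct instances.
Number of ground instances = 9.

9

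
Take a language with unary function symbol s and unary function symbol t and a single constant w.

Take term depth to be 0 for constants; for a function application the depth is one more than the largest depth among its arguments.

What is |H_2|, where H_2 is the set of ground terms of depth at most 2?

Write N_k for the number of ground terms of depth ≤ k. A term of depth ≤ k is either a constant or a function symbol applied to arguments of depth ≤ k−1, so N_k = 1 + N_{k-1} + N_{k-1}.
N_0 = 1
N_1 = 1 + 1 + 1 = 3
N_2 = 1 + 3 + 3 = 7

7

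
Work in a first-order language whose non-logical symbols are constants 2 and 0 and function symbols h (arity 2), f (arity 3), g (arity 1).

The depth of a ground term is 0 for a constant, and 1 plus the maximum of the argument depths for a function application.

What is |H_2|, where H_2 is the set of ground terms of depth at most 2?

4370

Let N_k count ground terms of depth at most k. Each non-constant term of depth ≤ k is some function symbol applied to depth-≤(k−1) arguments, giving N_k = 2 + N_{k-1}^2 + N_{k-1}^3 + N_{k-1}.
N_0 = 2
N_1 = 2 + 2^2 + 2^3 + 2 = 16
N_2 = 2 + 16^2 + 16^3 + 16 = 4370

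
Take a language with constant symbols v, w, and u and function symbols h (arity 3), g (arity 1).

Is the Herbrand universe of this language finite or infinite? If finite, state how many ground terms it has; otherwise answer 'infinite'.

The signature has at least one function symbol (h, arity 3) and at least one constant (v).
Iterating h gives infinitely many distinct ground terms: v, h(v, v, v), h(h(v, v, v), h(v, v, v), h(v, v, v)), ...
So the Herbrand universe is infinite.

infinite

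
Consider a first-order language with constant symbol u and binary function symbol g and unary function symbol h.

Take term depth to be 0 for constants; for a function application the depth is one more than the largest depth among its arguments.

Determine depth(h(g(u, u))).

depth(g(u, u)) = 1 + max(0, 0) = 1
depth(h(g(u, u))) = 1 + depth(g(u, u)) = 1 + 1 = 2

2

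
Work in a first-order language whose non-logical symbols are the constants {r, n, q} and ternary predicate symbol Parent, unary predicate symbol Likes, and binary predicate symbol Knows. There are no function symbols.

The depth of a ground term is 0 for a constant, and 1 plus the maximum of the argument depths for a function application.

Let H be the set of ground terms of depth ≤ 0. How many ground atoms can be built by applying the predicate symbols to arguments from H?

39

First count ground terms of depth ≤ 0.
With no function symbols every ground term is a constant, so there are exactly 3 ground terms at every depth bound.
N_0 = 3
Explicitly: r, n, q.
So |H| = 3.
A ground atom is a predicate applied to a tuple of terms from H, so the count is the sum over predicates of |H|^arity:
  Parent: 3^3 = 27;  Likes: 3;  Knows: 3^2 = 9
Total ground atoms: 27 + 3 + 9 = 39.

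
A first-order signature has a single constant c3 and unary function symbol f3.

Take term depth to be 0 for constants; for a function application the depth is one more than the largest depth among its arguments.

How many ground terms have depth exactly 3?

If N_k denotes the number of depth-≤k ground terms, the 1 constant gives N_0 = 1, and each function symbol of arity r contributes N_{k-1}^r new terms at level k: N_k = 1 + N_{k-1}.
N_0 = 1
N_1 = 1 + 1 = 2
N_2 = 1 + 2 = 3
N_3 = 1 + 3 = 4
Terms of depth exactly 3: N_3 − N_2 = 4 − 3 = 1.

1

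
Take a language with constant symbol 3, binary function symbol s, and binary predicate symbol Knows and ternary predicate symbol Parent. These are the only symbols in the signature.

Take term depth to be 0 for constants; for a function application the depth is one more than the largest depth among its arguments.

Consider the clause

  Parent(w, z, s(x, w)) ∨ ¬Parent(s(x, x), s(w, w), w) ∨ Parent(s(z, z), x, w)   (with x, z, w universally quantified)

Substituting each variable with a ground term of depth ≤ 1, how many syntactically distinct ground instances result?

Ground terms of depth ≤ 1:
  If N_k denotes the number of depth-≤k ground terms, the 1 constant gives N_0 = 1, and each function symbol of arity r contributes N_{k-1}^r new terms at level k: N_k = 1 + N_{k-1}^2.
  N_0 = 1
  N_1 = 1 + 1^2 = 2
  Explicitly: 3, s(3, 3).
So there are 2 ground terms available for substitution.
There are 3 variables to instantiate (x, z, w), each occurring in at least one literal, so different choices give different ground instances.
Number of ground instances = 2^3 = 8.

8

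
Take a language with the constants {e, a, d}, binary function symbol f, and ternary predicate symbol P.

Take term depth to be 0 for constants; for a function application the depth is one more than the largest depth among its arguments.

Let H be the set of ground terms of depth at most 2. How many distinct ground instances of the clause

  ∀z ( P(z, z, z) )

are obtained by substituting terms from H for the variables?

147

Ground terms of depth ≤ 2:
  Let N_k count ground terms of depth at most k. Each non-constant term of depth ≤ k is some function symbol applied to depth-≤(k−1) arguments, giving N_k = 3 + N_{k-1}^2.
  N_0 = 3
  N_1 = 3 + 3^2 = 12
  N_2 = 3 + 12^2 = 147
So there are 147 ground terms available for substitution.
There is 1 variable to instantiate (z),  occurring in at least one literal, so different choices give different ground instances.
Number of ground instances = 147.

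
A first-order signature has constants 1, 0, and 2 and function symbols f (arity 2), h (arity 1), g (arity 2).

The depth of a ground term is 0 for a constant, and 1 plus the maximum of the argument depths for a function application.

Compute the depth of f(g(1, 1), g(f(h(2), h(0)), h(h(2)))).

4

depth(g(1, 1)) = 1 + max(0, 0) = 1
depth(h(2)) = 1 + depth(2) = 1 + 0 = 1
depth(h(0)) = 1 + depth(0) = 1 + 0 = 1
depth(f(h(2), h(0))) = 1 + max(1, 1) = 2
depth(h(h(2))) = 1 + depth(h(2)) = 1 + 1 = 2
depth(g(f(h(2), h(0)), h(h(2)))) = 1 + max(2, 2) = 3
depth(f(g(1, 1), g(f(h(2), h(0)), h(h(2))))) = 1 + max(1, 3) = 4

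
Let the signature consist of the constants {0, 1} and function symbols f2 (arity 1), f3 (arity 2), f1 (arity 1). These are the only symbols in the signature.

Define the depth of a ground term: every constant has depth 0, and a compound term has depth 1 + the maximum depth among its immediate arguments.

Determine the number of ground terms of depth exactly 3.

Let N_k = |{terms of depth ≤ k}|. Then N_0 = 2 and N_k = 2 + N_{k-1} + N_{k-1}^2 + N_{k-1} for k ≥ 1 (one summand per function symbol, arity giving the exponent).
N_0 = 2
N_1 = 2 + 2 + 2^2 + 2 = 10
N_2 = 2 + 10 + 10^2 + 10 = 122
N_3 = 2 + 122 + 122^2 + 122 = 15130
Terms of depth exactly 3: N_3 − N_2 = 15130 − 122 = 15008.

15008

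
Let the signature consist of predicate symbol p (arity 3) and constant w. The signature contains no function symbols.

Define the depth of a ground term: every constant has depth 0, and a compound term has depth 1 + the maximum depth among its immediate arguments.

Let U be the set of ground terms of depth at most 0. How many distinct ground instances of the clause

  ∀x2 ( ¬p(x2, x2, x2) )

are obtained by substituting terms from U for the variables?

1

Ground terms of depth ≤ 0:
  With no function symbols every ground term is a constant, so there is exactly 1 ground term at every depth bound.
  N_0 = 1
So there is exactly 1 ground term available for substitution.
The body mentions the single quantified variable x2; since ground terms form a free algebra, no two substitutions collapse to the same formula.
Number of ground instances = 1.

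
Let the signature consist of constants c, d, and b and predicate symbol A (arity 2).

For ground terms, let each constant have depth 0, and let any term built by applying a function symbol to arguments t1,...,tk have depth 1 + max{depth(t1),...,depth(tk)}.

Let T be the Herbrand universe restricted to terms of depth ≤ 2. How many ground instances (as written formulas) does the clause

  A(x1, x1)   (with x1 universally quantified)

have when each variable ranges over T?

Ground terms of depth ≤ 2:
  With no function symbols every ground term is a constant, so there are exactly 3 ground terms at every depth bound.
  N_0 = 3
  N_1 = 3
  N_2 = 3
  Explicitly: c, d, b.
So there are 3 ground terms available for substitution.
The variable x1 ranges independently over the available ground terms, and distinct assignments produce distinct instances.
Number of ground instances = 3.

3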